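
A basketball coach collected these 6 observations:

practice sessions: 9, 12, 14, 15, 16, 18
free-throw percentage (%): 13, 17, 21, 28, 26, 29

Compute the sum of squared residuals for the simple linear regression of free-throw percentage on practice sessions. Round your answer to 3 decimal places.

n = 6, Σx = 84, Σy = 134, Σxy = 1973, Σx² = 1226, Σy² = 3200
Sxx = Σx² − (Σx)²/n = 1226 − 1176 = 50
Sxy = Σxy − (Σx)(Σy)/n = 1973 − 1876 = 97
Syy = Σy² − (Σy)²/n = 3200 − 2992.666667 = 207.333333
b = Sxy/Sxx = 97/50 = 1.94
SSE = Syy − b·Sxy = 207.333333 − 1.94·97 = 19.153333

19.153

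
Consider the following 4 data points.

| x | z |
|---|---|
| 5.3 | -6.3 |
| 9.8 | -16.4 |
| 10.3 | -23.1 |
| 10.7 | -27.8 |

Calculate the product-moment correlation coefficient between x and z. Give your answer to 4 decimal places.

-0.9292

n = 4, Σx = 36.1, Σy = -73.6, Σxy = -729.5, Σx² = 344.71, Σy² = 1615.1
Sxx = Σx² − (Σx)²/n = 344.71 − 325.8025 = 18.9075
Sxy = Σxy − (Σx)(Σy)/n = -729.5 − (-664.24) = -65.26
Syy = Σy² − (Σy)²/n = 1615.1 − 1354.24 = 260.86
r = Sxy/√(Sxx·Syy) = -65.26/√(4932.21045) = -65.26/70.229698 = -0.929237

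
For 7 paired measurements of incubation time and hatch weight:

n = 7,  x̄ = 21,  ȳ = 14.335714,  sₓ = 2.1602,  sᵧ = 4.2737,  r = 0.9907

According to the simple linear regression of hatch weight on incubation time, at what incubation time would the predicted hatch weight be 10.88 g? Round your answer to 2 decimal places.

19.24

b = r · sᵧ/sₓ = 0.9907 · 4.2737/2.1602 = 1.959983
a = ȳ − b·x̄ = 14.335714 − 1.959983·21 = -26.823922
Set a + b·x = 10.88: x = (10.88 − (-26.823922)) / 1.959983 = 19.236865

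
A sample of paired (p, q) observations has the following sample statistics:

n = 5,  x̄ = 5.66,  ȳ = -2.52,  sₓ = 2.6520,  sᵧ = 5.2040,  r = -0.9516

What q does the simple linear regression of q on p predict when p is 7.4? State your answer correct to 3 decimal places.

-5.769

b = r · sᵧ/sₓ = -0.9516 · 5.204/2.652 = -1.867318
a = ȳ − b·x̄ = -2.52 − (-1.867318)·5.66 = 8.049018
ŷ(7.4) = a + b·7.4 = 8.049018 + (-1.867318)·7.4 = -5.769133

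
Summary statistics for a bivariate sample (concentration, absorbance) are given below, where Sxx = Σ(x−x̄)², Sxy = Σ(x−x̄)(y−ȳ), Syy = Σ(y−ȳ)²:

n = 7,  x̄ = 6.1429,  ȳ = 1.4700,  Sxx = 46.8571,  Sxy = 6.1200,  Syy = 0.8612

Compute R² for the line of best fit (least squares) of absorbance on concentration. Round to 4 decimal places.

R² = Sxy²/(Sxx·Syy) = (6.12)²/(46.8571·0.8612) = 0.928161

0.9282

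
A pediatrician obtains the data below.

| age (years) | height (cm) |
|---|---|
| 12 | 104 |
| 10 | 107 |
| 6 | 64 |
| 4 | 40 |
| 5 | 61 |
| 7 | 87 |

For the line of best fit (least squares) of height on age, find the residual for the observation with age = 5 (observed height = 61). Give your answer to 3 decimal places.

2.599

n = 6, Σx = 44, Σy = 463, Σxy = 3776, Σx² = 370
Sxx = Σx² − (Σx)²/n = 370 − 322.666667 = 47.333333
Sxy = Σxy − (Σx)(Σy)/n = 3776 − 3395.333333 = 380.666667
b = Sxy/Sxx = 380.666667/47.333333 = 8.042254
a = ȳ − b·x̄ = 77.166667 − 8.042254·7.333333 = 18.190141
ŷ(5) = 18.190141 + 8.042254·5 = 58.401408
residual = y − ŷ = 61 − 58.401408 = 2.598592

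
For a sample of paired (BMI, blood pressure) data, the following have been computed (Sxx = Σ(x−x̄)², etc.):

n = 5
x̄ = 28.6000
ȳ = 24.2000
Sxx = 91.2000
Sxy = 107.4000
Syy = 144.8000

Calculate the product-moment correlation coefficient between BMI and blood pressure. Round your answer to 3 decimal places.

0.935

r = Sxy/√(Sxx·Syy) = 107.4/√(13205.76) = 107.4/114.916317 = 0.934593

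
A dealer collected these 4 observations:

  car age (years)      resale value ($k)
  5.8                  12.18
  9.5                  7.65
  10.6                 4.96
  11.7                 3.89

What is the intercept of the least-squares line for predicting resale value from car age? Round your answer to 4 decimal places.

20.6182

n = 4, Σx = 37.6, Σy = 28.68, Σxy = 241.408, Σx² = 373.14
Sxx = Σx² − (Σx)²/n = 373.14 − 353.44 = 19.7
Sxy = Σxy − (Σx)(Σy)/n = 241.408 − 269.592 = -28.184
b = Sxy/Sxx = -28.184/19.7 = -1.430660
a = ȳ − b·x̄ = 7.17 − (-1.430660)·9.4 = 20.618203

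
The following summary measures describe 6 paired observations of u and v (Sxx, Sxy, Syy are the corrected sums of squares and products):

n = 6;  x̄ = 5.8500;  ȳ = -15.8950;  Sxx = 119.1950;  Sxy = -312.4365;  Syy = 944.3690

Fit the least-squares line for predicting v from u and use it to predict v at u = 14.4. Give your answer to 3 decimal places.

b = Sxy/Sxx = -312.4365/119.195 = -2.621222
a = ȳ − b·x̄ = -15.895 − (-2.621222)·5.85 = -0.560854
ŷ(14.4) = a + b·14.4 = -0.560854 + (-2.621222)·14.4 = -38.306444

-38.306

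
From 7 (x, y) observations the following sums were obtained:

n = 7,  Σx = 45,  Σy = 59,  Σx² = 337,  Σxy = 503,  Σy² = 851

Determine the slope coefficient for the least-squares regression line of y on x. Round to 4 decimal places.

2.5928

Sxx = Σx² − (Σx)²/n = 337 − 289.285714 = 47.714286
Sxy = Σxy − (Σx)(Σy)/n = 503 − 379.285714 = 123.714286
b = Sxy/Sxx = 123.714286/47.714286 = 2.592814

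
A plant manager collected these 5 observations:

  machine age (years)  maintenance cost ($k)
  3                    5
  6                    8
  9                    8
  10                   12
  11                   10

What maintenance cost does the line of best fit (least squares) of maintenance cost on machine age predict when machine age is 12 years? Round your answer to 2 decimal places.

11.50

n = 5, Σx = 39, Σy = 43, Σxy = 365, Σx² = 347
Sxx = Σx² − (Σx)²/n = 347 − 304.2 = 42.8
Sxy = Σxy − (Σx)(Σy)/n = 365 − 335.4 = 29.6
b = Sxy/Sxx = 29.6/42.8 = 0.691589
a = ȳ − b·x̄ = 8.6 − 0.691589·7.8 = 3.205607
ŷ(12) = a + b·12 = 3.205607 + 0.691589·12 = 11.504673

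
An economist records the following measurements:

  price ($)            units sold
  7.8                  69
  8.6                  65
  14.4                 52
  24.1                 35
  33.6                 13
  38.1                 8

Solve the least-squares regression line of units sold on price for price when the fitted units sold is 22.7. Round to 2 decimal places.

29.86

n = 6, Σx = 126.6, Σy = 242, Σxy = 3431.1, Σx² = 3503.54
Sxx = Σx² − (Σx)²/n = 3503.54 − 2671.26 = 832.28
Sxy = Σxy − (Σx)(Σy)/n = 3431.1 − 5106.2 = -1675.1
b = Sxy/Sxx = -1675.1/832.28 = -2.012664
a = ȳ − b·x̄ = 40.333333 − (-2.012664)·21.1 = 82.800544
Set a + b·x = 22.7: x = (22.7 − 82.800544) / (-2.012664) = 29.861191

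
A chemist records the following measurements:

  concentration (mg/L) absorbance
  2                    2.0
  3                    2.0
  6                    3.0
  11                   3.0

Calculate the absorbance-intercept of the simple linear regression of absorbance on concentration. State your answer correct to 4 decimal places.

1.8265

n = 4, Σx = 22, Σy = 10, Σxy = 61, Σx² = 170
Sxx = Σx² − (Σx)²/n = 170 − 121 = 49
Sxy = Σxy − (Σx)(Σy)/n = 61 − 55 = 6
b = Sxy/Sxx = 6/49 = 0.122449
a = ȳ − b·x̄ = 2.5 − 0.122449·5.5 = 1.826531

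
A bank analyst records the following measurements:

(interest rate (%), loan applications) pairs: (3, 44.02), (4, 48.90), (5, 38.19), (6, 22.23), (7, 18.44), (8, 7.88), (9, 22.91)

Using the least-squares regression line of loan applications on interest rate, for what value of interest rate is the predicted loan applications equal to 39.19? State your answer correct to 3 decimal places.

n = 7, Σx = 42, Σy = 202.57, Σxy = 1050.3, Σx² = 280
Sxx = Σx² − (Σx)²/n = 280 − 252 = 28
Sxy = Σxy − (Σx)(Σy)/n = 1050.3 − 1215.42 = -165.12
b = Sxy/Sxx = -165.12/28 = -5.897143
a = ȳ − b·x̄ = 28.938571 − (-5.897143)·6 = 64.321429
Set a + b·x = 39.19: x = (39.19 − 64.321429) / (-5.897143) = 4.261628

4.262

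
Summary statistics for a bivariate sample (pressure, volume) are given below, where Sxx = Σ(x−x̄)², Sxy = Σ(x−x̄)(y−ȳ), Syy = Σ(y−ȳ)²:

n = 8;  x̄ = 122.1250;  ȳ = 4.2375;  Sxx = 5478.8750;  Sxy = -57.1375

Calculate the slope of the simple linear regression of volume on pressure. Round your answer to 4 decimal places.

b = Sxy/Sxx = -57.1375/5478.875 = -0.010429

-0.0104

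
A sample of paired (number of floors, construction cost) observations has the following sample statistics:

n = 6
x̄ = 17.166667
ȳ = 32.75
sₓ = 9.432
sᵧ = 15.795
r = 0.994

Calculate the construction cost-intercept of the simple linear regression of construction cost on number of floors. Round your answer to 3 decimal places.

4.175

b = r · sᵧ/sₓ = 0.994 · 15.795/9.432 = 1.664571
a = ȳ − b·x̄ = 32.75 − 1.664571·17.166667 = 4.174871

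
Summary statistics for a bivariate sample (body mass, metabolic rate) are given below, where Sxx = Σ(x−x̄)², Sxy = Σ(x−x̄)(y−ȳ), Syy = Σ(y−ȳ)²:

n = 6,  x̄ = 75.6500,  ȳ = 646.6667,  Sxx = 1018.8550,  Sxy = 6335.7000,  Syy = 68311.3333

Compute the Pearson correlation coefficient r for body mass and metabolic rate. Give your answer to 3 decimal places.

0.759

r = Sxy/√(Sxx·Syy) = 6335.7/√(69599343.489371) = 6335.7/8342.622099 = 0.759437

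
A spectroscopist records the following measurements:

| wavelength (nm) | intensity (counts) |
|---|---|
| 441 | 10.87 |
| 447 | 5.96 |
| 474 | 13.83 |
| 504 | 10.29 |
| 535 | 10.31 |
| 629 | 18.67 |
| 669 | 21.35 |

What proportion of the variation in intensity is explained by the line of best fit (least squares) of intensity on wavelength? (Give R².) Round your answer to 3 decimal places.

0.769

n = 7, Σx = 3699, Σy = 91.28, Σxy = 50741.8, Σx² = 2002409, Σy² = 1361.519
Sxx = Σx² − (Σx)²/n = 2002409 − 1954657.285714 = 47751.714286
Sxy = Σxy − (Σx)(Σy)/n = 50741.8 − 48234.96 = 2506.84
Syy = Σy² − (Σy)²/n = 1361.519 − 1190.2912 = 171.2278
R² = Sxy²/(Sxx·Syy) = (2506.84)²/(47751.714286·171.2278) = 0.768582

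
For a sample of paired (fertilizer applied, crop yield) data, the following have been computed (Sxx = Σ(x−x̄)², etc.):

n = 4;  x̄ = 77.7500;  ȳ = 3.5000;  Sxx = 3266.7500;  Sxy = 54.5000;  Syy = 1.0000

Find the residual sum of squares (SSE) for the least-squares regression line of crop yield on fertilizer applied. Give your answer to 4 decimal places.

b = Sxy/Sxx = 54.5/3266.75 = 0.016683
SSE = Syy − b·Sxy = 1 − 0.016683·54.5 = 0.090763

0.0908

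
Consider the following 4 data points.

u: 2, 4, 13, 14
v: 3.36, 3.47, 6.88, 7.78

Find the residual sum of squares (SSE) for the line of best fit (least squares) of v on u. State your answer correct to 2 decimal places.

n = 4, Σx = 33, Σy = 21.49, Σxy = 218.96, Σx² = 385, Σy² = 131.1933
Sxx = Σx² − (Σx)²/n = 385 − 272.25 = 112.75
Sxy = Σxy − (Σx)(Σy)/n = 218.96 − 177.2925 = 41.6675
Syy = Σy² − (Σy)²/n = 131.1933 − 115.455025 = 15.738275
b = Sxy/Sxx = 41.6675/112.75 = 0.369557
SSE = Syy − b·Sxy = 15.738275 − 0.369557·41.6675 = 0.339778

0.34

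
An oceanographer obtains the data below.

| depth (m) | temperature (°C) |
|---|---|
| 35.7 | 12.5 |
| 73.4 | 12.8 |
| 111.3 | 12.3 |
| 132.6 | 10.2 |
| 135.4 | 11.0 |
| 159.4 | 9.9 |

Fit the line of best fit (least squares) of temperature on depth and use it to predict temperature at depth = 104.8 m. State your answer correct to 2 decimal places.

11.52

n = 6, Σx = 647.8, Σy = 68.7, Σxy = 7174.74, Σx² = 80374.02
Sxx = Σx² − (Σx)²/n = 80374.02 − 69940.806667 = 10433.213333
Sxy = Σxy − (Σx)(Σy)/n = 7174.74 − 7417.31 = -242.57
b = Sxy/Sxx = -242.57/10433.213333 = -0.023250
a = ȳ − b·x̄ = 11.45 − (-0.023250)·107.966667 = 13.960202
ŷ(104.8) = a + b·104.8 = 13.960202 + (-0.023250)·104.8 = 11.523624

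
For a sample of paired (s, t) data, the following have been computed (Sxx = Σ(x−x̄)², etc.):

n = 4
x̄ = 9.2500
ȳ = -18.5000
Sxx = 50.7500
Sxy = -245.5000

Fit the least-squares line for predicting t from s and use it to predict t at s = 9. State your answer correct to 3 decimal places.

b = Sxy/Sxx = -245.5/50.75 = -4.837438
a = ȳ − b·x̄ = -18.5 − (-4.837438)·9.25 = 26.246305
ŷ(9) = a + b·9 = 26.246305 + (-4.837438)·9 = -17.290640

-17.291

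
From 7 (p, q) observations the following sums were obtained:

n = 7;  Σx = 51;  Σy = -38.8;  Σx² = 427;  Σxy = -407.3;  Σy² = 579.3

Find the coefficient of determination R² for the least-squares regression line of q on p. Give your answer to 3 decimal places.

0.769

Sxx = Σx² − (Σx)²/n = 427 − 371.571429 = 55.428571
Sxy = Σxy − (Σx)(Σy)/n = -407.3 − (-282.685714) = -124.614286
Syy = Σy² − (Σy)²/n = 579.3 − 215.062857 = 364.237143
R² = Sxy²/(Sxx·Syy) = (-124.614286)²/(55.428571·364.237143) = 0.769162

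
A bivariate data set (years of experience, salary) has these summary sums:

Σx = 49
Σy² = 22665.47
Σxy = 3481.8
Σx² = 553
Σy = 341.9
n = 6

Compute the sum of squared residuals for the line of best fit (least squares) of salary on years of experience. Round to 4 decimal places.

Sxx = Σx² − (Σx)²/n = 553 − 400.166667 = 152.833333
Sxy = Σxy − (Σx)(Σy)/n = 3481.8 − 2792.183333 = 689.616667
Syy = Σy² − (Σy)²/n = 22665.47 − 19482.601667 = 3182.868333
b = Sxy/Sxx = 689.616667/152.833333 = 4.512214
SSE = Syy − b·Sxy = 3182.868333 − 4.512214·689.616667 = 71.170534

71.1705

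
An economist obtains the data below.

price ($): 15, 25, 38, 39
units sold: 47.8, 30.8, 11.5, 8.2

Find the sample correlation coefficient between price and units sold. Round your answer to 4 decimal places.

-0.9990

n = 4, Σx = 117, Σy = 98.3, Σxy = 2243.8, Σx² = 3815, Σy² = 3432.97
Sxx = Σx² − (Σx)²/n = 3815 − 3422.25 = 392.75
Sxy = Σxy − (Σx)(Σy)/n = 2243.8 − 2875.275 = -631.475
Syy = Σy² − (Σy)²/n = 3432.97 − 2415.7225 = 1017.2475
r = Sxy/√(Sxx·Syy) = -631.475/√(399523.955625) = -631.475/632.079074 = -0.999044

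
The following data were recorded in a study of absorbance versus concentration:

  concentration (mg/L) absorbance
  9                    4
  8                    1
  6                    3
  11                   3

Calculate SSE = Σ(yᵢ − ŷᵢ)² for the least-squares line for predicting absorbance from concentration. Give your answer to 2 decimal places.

4.58

n = 4, Σx = 34, Σy = 11, Σxy = 95, Σx² = 302, Σy² = 35
Sxx = Σx² − (Σx)²/n = 302 − 289 = 13
Sxy = Σxy − (Σx)(Σy)/n = 95 − 93.5 = 1.5
Syy = Σy² − (Σy)²/n = 35 − 30.25 = 4.75
b = Sxy/Sxx = 1.5/13 = 0.115385
SSE = Syy − b·Sxy = 4.75 − 0.115385·1.5 = 4.576923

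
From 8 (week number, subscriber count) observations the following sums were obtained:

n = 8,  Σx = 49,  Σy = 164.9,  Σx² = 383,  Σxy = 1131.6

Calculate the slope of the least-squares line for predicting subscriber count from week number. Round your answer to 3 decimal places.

1.467

Sxx = Σx² − (Σx)²/n = 383 − 300.125 = 82.875
Sxy = Σxy − (Σx)(Σy)/n = 1131.6 − 1010.0125 = 121.5875
b = Sxy/Sxx = 121.5875/82.875 = 1.467119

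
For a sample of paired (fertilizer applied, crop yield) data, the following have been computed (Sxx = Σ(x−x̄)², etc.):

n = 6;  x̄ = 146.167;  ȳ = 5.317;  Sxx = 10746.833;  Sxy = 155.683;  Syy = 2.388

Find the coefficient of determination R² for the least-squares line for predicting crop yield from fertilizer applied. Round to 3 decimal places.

0.944

R² = Sxy²/(Sxx·Syy) = (155.683)²/(10746.833·2.388) = 0.944425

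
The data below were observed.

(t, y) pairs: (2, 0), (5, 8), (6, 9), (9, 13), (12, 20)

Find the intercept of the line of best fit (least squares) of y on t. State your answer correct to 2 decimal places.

n = 5, Σx = 34, Σy = 50, Σxy = 451, Σx² = 290
Sxx = Σx² − (Σx)²/n = 290 − 231.2 = 58.8
Sxy = Σxy − (Σx)(Σy)/n = 451 − 340 = 111
b = Sxy/Sxx = 111/58.8 = 1.887755
a = ȳ − b·x̄ = 10 − 1.887755·6.8 = -2.836735

-2.84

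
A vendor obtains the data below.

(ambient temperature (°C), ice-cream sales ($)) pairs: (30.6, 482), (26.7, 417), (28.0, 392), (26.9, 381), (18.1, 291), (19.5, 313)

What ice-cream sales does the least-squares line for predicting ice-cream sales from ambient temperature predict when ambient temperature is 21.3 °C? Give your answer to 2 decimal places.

330.69

n = 6, Σx = 149.8, Σy = 2276, Σxy = 58478.6, Σx² = 3864.72
Sxx = Σx² − (Σx)²/n = 3864.72 − 3740.006667 = 124.713333
Sxy = Σxy − (Σx)(Σy)/n = 58478.6 − 56824.133333 = 1654.466667
b = Sxy/Sxx = 1654.466667/124.713333 = 13.266157
a = ȳ − b·x̄ = 379.333333 − 13.266157·24.966667 = 48.121612
ŷ(21.3) = a + b·21.3 = 48.121612 + 13.266157·21.3 = 330.690757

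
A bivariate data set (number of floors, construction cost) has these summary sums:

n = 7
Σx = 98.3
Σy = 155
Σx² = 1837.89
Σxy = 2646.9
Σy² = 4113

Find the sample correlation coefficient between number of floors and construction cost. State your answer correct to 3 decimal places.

Sxx = Σx² − (Σx)²/n = 1837.89 − 1380.412857 = 457.477143
Sxy = Σxy − (Σx)(Σy)/n = 2646.9 − 2176.642857 = 470.257143
Syy = Σy² − (Σy)²/n = 4113 − 3432.142857 = 680.857143
r = Sxy/√(Sxx·Syy) = 470.257143/√(311476.580408) = 470.257143/558.100869 = 0.842602

0.843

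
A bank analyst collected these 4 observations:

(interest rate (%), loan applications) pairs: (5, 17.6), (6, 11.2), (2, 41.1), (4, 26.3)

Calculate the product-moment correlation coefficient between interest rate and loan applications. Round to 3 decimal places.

-0.999

n = 4, Σx = 17, Σy = 96.2, Σxy = 342.6, Σx² = 81, Σy² = 2816.1
Sxx = Σx² − (Σx)²/n = 81 − 72.25 = 8.75
Sxy = Σxy − (Σx)(Σy)/n = 342.6 − 408.85 = -66.25
Syy = Σy² − (Σy)²/n = 2816.1 − 2313.61 = 502.49
r = Sxy/√(Sxx·Syy) = -66.25/√(4396.7875) = -66.25/66.308276 = -0.999121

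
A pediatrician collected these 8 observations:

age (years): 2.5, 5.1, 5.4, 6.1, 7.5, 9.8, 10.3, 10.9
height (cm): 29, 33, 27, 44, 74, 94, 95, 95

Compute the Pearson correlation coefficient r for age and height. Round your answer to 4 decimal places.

n = 8, Σx = 57.6, Σy = 491, Σxy = 4145.2, Σx² = 475.82, Σy² = 36957
Sxx = Σx² − (Σx)²/n = 475.82 − 414.72 = 61.1
Sxy = Σxy − (Σx)(Σy)/n = 4145.2 − 3535.2 = 610
Syy = Σy² − (Σy)²/n = 36957 − 30135.125 = 6821.875
r = Sxy/√(Sxx·Syy) = 610/√(416816.5625) = 610/645.613323 = 0.944838

0.9448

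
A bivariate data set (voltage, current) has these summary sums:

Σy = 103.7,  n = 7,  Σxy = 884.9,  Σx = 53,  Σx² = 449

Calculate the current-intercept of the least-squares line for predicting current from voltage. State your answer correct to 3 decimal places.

Sxx = Σx² − (Σx)²/n = 449 − 401.285714 = 47.714286
Sxy = Σxy − (Σx)(Σy)/n = 884.9 − 785.157143 = 99.742857
b = Sxy/Sxx = 99.742857/47.714286 = 2.090419
a = ȳ − b·x̄ = 14.814286 − 2.090419·7.571429 = -1.013174

-1.013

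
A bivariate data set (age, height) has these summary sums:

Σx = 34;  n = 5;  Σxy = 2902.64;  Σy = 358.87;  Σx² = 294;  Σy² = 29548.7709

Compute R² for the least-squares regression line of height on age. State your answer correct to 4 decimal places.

0.8977

Sxx = Σx² − (Σx)²/n = 294 − 231.2 = 62.8
Sxy = Σxy − (Σx)(Σy)/n = 2902.64 − 2440.316 = 462.324
Syy = Σy² − (Σy)²/n = 29548.7709 − 25757.53538 = 3791.23552
R² = Sxy²/(Sxx·Syy) = (462.324)²/(62.8·3791.23552) = 0.897744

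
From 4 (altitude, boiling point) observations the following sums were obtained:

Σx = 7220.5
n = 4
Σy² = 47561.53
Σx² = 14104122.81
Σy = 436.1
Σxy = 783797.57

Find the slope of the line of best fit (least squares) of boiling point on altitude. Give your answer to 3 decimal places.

-0.003

Sxx = Σx² − (Σx)²/n = 14104122.81 − 13033905.0625 = 1070217.7475
Sxy = Σxy − (Σx)(Σy)/n = 783797.57 − 787215.0125 = -3417.4425
b = Sxy/Sxx = -3417.4425/1070217.7475 = -0.003193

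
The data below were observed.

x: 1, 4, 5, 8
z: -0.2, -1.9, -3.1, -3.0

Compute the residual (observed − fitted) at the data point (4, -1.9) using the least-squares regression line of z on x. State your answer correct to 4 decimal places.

-0.0580

n = 4, Σx = 18, Σy = -8.2, Σxy = -47.3, Σx² = 106
Sxx = Σx² − (Σx)²/n = 106 − 81 = 25
Sxy = Σxy − (Σx)(Σy)/n = -47.3 − (-36.9) = -10.4
b = Sxy/Sxx = -10.4/25 = -0.416
a = ȳ − b·x̄ = -2.05 − (-0.416)·4.5 = -0.178
ŷ(4) = -0.178 + (-0.416)·4 = -1.842
residual = y − ŷ = -1.9 − (-1.842) = -0.058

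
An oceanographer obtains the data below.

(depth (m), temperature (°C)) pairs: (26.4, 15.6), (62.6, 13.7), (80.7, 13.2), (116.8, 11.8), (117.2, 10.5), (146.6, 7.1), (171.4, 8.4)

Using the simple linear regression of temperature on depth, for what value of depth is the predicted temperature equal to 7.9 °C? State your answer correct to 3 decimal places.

n = 7, Σx = 721.7, Σy = 80.3, Σxy = 7424.16, Σx² = 89375.81
Sxx = Σx² − (Σx)²/n = 89375.81 − 74407.27 = 14968.54
Sxy = Σxy − (Σx)(Σy)/n = 7424.16 − 8278.93 = -854.77
b = Sxy/Sxx = -854.77/14968.54 = -0.057104
a = ȳ − b·x̄ = 11.471429 − (-0.057104)·103.1 = 17.358896
Set a + b·x = 7.9: x = (7.9 − 17.358896) / (-0.057104) = 165.642054

165.642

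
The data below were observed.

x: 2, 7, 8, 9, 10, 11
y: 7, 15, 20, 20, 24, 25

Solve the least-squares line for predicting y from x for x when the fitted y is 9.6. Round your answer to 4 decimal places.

n = 6, Σx = 47, Σy = 111, Σxy = 974, Σx² = 419
Sxx = Σx² − (Σx)²/n = 419 − 368.166667 = 50.833333
Sxy = Σxy − (Σx)(Σy)/n = 974 − 869.5 = 104.5
b = Sxy/Sxx = 104.5/50.833333 = 2.055738
a = ȳ − b·x̄ = 18.5 − 2.055738·7.833333 = 2.396721
Set a + b·x = 9.6: x = (9.6 − 2.396721) / 2.055738 = 3.503987

3.5040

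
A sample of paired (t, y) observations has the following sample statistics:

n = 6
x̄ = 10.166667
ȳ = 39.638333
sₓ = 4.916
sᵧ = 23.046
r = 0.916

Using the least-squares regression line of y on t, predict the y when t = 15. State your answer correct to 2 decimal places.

b = r · sᵧ/sₓ = 0.916 · 23.046/4.916 = 4.294169
a = ȳ − b·x̄ = 39.638333 − 4.294169·10.166667 = -4.019056
ŷ(15) = a + b·15 = -4.019056 + 4.294169·15 = 60.393483

60.39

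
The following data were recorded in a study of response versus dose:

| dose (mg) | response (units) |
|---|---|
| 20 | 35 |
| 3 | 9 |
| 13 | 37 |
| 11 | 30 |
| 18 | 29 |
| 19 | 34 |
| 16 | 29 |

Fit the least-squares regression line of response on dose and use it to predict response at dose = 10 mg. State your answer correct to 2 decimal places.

n = 7, Σx = 100, Σy = 203, Σxy = 3170, Σx² = 1640
Sxx = Σx² − (Σx)²/n = 1640 − 1428.571429 = 211.428571
Sxy = Σxy − (Σx)(Σy)/n = 3170 − 2900 = 270
b = Sxy/Sxx = 270/211.428571 = 1.277027
a = ȳ − b·x̄ = 29 − 1.277027·14.285714 = 10.756757
ŷ(10) = a + b·10 = 10.756757 + 1.277027·10 = 23.527027

23.53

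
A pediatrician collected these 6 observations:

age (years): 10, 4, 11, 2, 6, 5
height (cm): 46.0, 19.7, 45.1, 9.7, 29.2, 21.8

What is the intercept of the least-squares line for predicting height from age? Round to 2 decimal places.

2.53

n = 6, Σx = 38, Σy = 171.5, Σxy = 1338.5, Σx² = 302
Sxx = Σx² − (Σx)²/n = 302 − 240.666667 = 61.333333
Sxy = Σxy − (Σx)(Σy)/n = 1338.5 − 1086.166667 = 252.333333
b = Sxy/Sxx = 252.333333/61.333333 = 4.114130
a = ȳ − b·x̄ = 28.583333 − 4.114130·6.333333 = 2.527174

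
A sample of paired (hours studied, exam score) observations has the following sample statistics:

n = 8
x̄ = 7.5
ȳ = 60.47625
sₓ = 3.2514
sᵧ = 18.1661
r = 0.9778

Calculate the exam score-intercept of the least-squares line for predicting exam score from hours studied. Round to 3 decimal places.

19.503

b = r · sᵧ/sₓ = 0.9778 · 18.1661/3.2514 = 5.463127
a = ȳ − b·x̄ = 60.47625 − 5.463127·7.5 = 19.502794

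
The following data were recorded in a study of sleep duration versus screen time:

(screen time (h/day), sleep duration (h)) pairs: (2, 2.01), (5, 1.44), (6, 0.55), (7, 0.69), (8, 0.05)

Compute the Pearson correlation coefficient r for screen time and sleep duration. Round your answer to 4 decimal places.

-0.9522

n = 5, Σx = 28, Σy = 4.74, Σxy = 19.75, Σx² = 178, Σy² = 6.8948
Sxx = Σx² − (Σx)²/n = 178 − 156.8 = 21.2
Sxy = Σxy − (Σx)(Σy)/n = 19.75 − 26.544 = -6.794
Syy = Σy² − (Σy)²/n = 6.8948 − 4.49352 = 2.40128
r = Sxy/√(Sxx·Syy) = -6.794/√(50.907136) = -6.794/7.134924 = -0.952218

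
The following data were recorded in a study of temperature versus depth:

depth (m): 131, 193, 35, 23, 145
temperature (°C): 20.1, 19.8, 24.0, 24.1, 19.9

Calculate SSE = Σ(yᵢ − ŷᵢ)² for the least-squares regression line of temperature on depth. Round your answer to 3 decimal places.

1.560

n = 5, Σx = 527, Σy = 107.9, Σxy = 10734.3, Σx² = 77189, Σy² = 2348.87
Sxx = Σx² − (Σx)²/n = 77189 − 55545.8 = 21643.2
Sxy = Σxy − (Σx)(Σy)/n = 10734.3 − 11372.66 = -638.36
Syy = Σy² − (Σy)²/n = 2348.87 − 2328.482 = 20.388
b = Sxy/Sxx = -638.36/21643.2 = -0.029495
SSE = Syy − b·Sxy = 20.388 − (-0.029495)·(-638.36) = 1.559754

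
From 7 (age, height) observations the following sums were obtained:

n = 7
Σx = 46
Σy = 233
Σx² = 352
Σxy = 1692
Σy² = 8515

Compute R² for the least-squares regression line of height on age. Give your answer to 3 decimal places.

Sxx = Σx² − (Σx)²/n = 352 − 302.285714 = 49.714286
Sxy = Σxy − (Σx)(Σy)/n = 1692 − 1531.142857 = 160.857143
Syy = Σy² − (Σy)²/n = 8515 − 7755.571429 = 759.428571
R² = Sxy²/(Sxx·Syy) = (160.857143)²/(49.714286·759.428571) = 0.685350

0.685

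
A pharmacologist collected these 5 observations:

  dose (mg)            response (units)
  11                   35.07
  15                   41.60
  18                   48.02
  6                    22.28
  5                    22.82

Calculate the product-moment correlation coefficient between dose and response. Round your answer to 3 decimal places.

n = 5, Σx = 55, Σy = 169.79, Σxy = 2121.91, Σx² = 731, Σy² = 6283.5361
Sxx = Σx² − (Σx)²/n = 731 − 605 = 126
Sxy = Σxy − (Σx)(Σy)/n = 2121.91 − 1867.69 = 254.22
Syy = Σy² − (Σy)²/n = 6283.5361 − 5765.72882 = 517.80728
r = Sxy/√(Sxx·Syy) = 254.22/√(65243.71728) = 254.22/255.428497 = 0.995269

0.995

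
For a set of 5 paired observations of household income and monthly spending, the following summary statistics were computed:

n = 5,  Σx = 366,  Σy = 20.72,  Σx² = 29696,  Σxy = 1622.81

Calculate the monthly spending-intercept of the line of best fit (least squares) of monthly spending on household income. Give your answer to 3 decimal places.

1.470

Sxx = Σx² − (Σx)²/n = 29696 − 26791.2 = 2904.8
Sxy = Σxy − (Σx)(Σy)/n = 1622.81 − 1516.704 = 106.106
b = Sxy/Sxx = 106.106/2904.8 = 0.036528
a = ȳ − b·x̄ = 4.144 − 0.036528·73.2 = 1.470164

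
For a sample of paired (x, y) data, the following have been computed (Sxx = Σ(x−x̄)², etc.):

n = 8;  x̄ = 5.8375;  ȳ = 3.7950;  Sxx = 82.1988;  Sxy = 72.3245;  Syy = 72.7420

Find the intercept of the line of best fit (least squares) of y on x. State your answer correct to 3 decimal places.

-1.341

b = Sxy/Sxx = 72.3245/82.1988 = 0.879873
a = ȳ − b·x̄ = 3.795 − 0.879873·5.8375 = -1.341258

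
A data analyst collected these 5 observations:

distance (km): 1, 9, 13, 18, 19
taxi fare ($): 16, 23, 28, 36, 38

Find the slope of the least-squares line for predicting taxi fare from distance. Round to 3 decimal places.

1.227

n = 5, Σx = 60, Σy = 141, Σxy = 1957, Σx² = 936
Sxx = Σx² − (Σx)²/n = 936 − 720 = 216
Sxy = Σxy − (Σx)(Σy)/n = 1957 − 1692 = 265
b = Sxy/Sxx = 265/216 = 1.226852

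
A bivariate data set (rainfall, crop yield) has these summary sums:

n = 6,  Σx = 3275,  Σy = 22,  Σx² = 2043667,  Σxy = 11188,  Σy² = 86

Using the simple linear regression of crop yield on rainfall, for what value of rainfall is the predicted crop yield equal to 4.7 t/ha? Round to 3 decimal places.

223.284

Sxx = Σx² − (Σx)²/n = 2043667 − 1787604.166667 = 256062.833333
Sxy = Σxy − (Σx)(Σy)/n = 11188 − 12008.333333 = -820.333333
b = Sxy/Sxx = -820.333333/256062.833333 = -0.003204
a = ȳ − b·x̄ = 3.666667 − (-0.003204)·545.833333 = 5.415321
Set a + b·x = 4.7: x = (4.7 − 5.415321) / (-0.003204) = 223.283645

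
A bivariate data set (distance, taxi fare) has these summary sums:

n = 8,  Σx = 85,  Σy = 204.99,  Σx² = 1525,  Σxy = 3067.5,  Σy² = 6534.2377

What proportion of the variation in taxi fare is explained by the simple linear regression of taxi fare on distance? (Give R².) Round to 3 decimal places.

0.993

Sxx = Σx² − (Σx)²/n = 1525 − 903.125 = 621.875
Sxy = Σxy − (Σx)(Σy)/n = 3067.5 − 2178.01875 = 889.48125
Syy = Σy² − (Σy)²/n = 6534.2377 − 5252.612512 = 1281.625188
R² = Sxy²/(Sxx·Syy) = (889.48125)²/(621.875·1281.625188) = 0.992680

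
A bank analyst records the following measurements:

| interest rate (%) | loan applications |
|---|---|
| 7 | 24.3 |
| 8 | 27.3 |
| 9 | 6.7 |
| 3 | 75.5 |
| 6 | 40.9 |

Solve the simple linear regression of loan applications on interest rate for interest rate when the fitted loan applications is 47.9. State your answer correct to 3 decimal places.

5.417

n = 5, Σx = 33, Σy = 174.7, Σxy = 920.7, Σx² = 239
Sxx = Σx² − (Σx)²/n = 239 − 217.8 = 21.2
Sxy = Σxy − (Σx)(Σy)/n = 920.7 − 1153.02 = -232.32
b = Sxy/Sxx = -232.32/21.2 = -10.958491
a = ȳ − b·x̄ = 34.94 − (-10.958491)·6.6 = 107.266038
Set a + b·x = 47.9: x = (47.9 − 107.266038) / (-10.958491) = 5.417355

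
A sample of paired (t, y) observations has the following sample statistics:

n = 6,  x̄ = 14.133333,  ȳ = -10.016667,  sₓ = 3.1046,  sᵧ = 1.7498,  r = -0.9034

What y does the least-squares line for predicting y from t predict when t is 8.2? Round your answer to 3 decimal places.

-6.996

b = r · sᵧ/sₓ = -0.9034 · 1.7498/3.1046 = -0.509170
a = ȳ − b·x̄ = -10.016667 − (-0.509170)·14.133333 = -2.820397
ŷ(8.2) = a + b·8.2 = -2.820397 + (-0.509170)·8.2 = -6.995592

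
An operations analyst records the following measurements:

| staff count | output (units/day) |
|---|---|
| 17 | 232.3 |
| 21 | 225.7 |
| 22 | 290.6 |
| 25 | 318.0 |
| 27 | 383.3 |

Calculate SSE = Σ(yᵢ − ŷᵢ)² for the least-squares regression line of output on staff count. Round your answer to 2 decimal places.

n = 5, Σx = 112, Σy = 1449.9, Σxy = 33381.1, Σx² = 2568, Σy² = 437395.03
Sxx = Σx² − (Σx)²/n = 2568 − 2508.8 = 59.2
Sxy = Σxy − (Σx)(Σy)/n = 33381.1 − 32477.76 = 903.34
Syy = Σy² − (Σy)²/n = 437395.03 − 420442.002 = 16953.028
b = Sxy/Sxx = 903.34/59.2 = 15.259122
SSE = Syy − b·Sxy = 16953.028 − 15.259122·903.34 = 3168.853074

3168.85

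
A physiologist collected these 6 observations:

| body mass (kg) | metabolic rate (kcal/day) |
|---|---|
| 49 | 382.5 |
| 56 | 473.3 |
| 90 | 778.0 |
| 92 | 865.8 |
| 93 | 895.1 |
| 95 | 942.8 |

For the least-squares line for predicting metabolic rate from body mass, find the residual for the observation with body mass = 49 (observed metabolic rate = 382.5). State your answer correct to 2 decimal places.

n = 6, Σx = 475, Σy = 4337.5, Σxy = 367731.2, Σx² = 39775
Sxx = Σx² − (Σx)²/n = 39775 − 37604.166667 = 2170.833333
Sxy = Σxy − (Σx)(Σy)/n = 367731.2 − 343385.416667 = 24345.783333
b = Sxy/Sxx = 24345.783333/2170.833333 = 11.214948
a = ȳ − b·x̄ = 722.916667 − 11.214948·79.166667 = -164.933397
ŷ(49) = -164.933397 + 11.214948·49 = 384.599063
residual = y − ŷ = 382.5 − 384.599063 = -2.099063

-2.10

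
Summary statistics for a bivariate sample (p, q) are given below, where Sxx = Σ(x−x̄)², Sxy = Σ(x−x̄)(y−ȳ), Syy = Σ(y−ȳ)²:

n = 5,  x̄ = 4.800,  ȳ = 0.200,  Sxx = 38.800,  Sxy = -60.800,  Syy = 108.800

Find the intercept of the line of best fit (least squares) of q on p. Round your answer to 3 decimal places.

b = Sxy/Sxx = -60.8/38.8 = -1.567010
a = ȳ − b·x̄ = 0.2 − (-1.567010)·4.8 = 7.721649

7.722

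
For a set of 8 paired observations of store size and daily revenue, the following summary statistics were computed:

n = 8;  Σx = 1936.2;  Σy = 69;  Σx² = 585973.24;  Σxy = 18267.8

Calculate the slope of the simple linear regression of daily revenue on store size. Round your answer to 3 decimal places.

Sxx = Σx² − (Σx)²/n = 585973.24 − 468608.805 = 117364.435
Sxy = Σxy − (Σx)(Σy)/n = 18267.8 − 16699.725 = 1568.075
b = Sxy/Sxx = 1568.075/117364.435 = 0.013361

0.013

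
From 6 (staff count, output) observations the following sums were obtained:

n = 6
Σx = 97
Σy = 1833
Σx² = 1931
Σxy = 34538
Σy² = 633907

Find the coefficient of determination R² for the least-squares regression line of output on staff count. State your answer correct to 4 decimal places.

Sxx = Σx² − (Σx)²/n = 1931 − 1568.166667 = 362.833333
Sxy = Σxy − (Σx)(Σy)/n = 34538 − 29633.5 = 4904.5
Syy = Σy² − (Σy)²/n = 633907 − 559981.5 = 73925.5
R² = Sxy²/(Sxx·Syy) = (4904.5)²/(362.833333·73925.5) = 0.896784

0.8968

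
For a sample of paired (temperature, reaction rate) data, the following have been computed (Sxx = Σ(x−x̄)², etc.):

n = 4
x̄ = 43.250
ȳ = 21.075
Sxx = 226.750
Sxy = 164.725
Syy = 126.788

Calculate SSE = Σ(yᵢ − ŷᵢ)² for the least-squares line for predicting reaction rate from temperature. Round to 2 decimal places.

7.12

b = Sxy/Sxx = 164.725/226.75 = 0.726461
SSE = Syy − b·Sxy = 126.788 − 0.726461·164.725 = 7.121735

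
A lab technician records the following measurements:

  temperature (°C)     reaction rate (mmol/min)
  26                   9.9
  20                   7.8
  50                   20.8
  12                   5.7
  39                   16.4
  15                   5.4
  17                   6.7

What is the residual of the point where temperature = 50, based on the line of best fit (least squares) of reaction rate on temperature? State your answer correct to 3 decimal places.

n = 7, Σx = 179, Σy = 72.7, Σxy = 2356.3, Σx² = 5755
Sxx = Σx² − (Σx)²/n = 5755 − 4577.285714 = 1177.714286
Sxy = Σxy − (Σx)(Σy)/n = 2356.3 − 1859.042857 = 497.257143
b = Sxy/Sxx = 497.257143/1177.714286 = 0.422222
a = ȳ − b·x̄ = 10.385714 − 0.422222·25.571429 = -0.411111
ŷ(50) = -0.411111 + 0.422222·50 = 20.7
residual = y − ŷ = 20.8 − 20.7 = 0.1

0.100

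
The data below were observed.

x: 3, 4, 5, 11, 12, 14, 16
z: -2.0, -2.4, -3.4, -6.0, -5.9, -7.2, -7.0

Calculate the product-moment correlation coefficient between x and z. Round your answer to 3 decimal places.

n = 7, Σx = 65, Σy = -33.9, Σxy = -382.2, Σx² = 767, Σy² = 192.97
Sxx = Σx² − (Σx)²/n = 767 − 603.571429 = 163.428571
Sxy = Σxy − (Σx)(Σy)/n = -382.2 − (-314.785714) = -67.414286
Syy = Σy² − (Σy)²/n = 192.97 − 164.172857 = 28.797143
r = Sxy/√(Sxx·Syy) = -67.414286/√(4706.275918) = -67.414286/68.602303 = -0.982683

-0.983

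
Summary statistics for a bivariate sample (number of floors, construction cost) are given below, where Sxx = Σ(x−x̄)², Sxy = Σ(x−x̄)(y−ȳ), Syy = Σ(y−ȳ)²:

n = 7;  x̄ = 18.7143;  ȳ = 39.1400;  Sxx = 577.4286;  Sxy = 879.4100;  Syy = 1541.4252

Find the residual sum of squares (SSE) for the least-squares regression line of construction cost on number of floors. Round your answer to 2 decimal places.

b = Sxy/Sxx = 879.41/577.4286 = 1.522976
SSE = Syy − b·Sxy = 1541.4252 − 1.522976·879.41 = 202.104723

202.10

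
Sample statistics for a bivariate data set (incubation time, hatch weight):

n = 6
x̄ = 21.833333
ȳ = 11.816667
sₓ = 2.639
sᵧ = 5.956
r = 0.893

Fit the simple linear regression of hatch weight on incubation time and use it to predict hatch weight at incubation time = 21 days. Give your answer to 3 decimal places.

b = r · sᵧ/sₓ = 0.893 · 5.956/2.639 = 2.015426
a = ȳ − b·x̄ = 11.816667 − 2.015426·21.833333 = -32.186790
ŷ(21) = a + b·21 = -32.186790 + 2.015426·21 = 10.137146

10.137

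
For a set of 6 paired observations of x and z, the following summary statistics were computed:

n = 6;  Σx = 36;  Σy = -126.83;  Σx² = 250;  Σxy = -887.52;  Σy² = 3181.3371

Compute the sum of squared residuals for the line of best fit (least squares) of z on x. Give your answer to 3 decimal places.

29.410

Sxx = Σx² − (Σx)²/n = 250 − 216 = 34
Sxy = Σxy − (Σx)(Σy)/n = -887.52 − (-760.98) = -126.54
Syy = Σy² − (Σy)²/n = 3181.3371 − 2680.974817 = 500.362283
b = Sxy/Sxx = -126.54/34 = -3.721765
SSE = Syy − b·Sxy = 500.362283 − (-3.721765)·(-126.54) = 29.410177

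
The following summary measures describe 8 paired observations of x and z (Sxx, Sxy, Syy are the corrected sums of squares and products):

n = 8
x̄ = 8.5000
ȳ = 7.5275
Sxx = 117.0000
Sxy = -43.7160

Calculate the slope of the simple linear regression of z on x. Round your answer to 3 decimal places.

-0.374

b = Sxy/Sxx = -43.716/117 = -0.373641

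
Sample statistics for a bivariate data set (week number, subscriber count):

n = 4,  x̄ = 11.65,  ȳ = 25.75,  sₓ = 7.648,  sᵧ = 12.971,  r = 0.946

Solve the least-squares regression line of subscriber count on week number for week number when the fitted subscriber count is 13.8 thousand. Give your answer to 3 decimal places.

4.202

b = r · sᵧ/sₓ = 0.946 · 12.971/7.648 = 1.604415
a = ȳ − b·x̄ = 25.75 − 1.604415·11.65 = 7.058565
Set a + b·x = 13.8: x = (13.8 − 7.058565) / 1.604415 = 4.201802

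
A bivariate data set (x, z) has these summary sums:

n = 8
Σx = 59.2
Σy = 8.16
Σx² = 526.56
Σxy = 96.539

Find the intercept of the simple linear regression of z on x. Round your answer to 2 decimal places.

Sxx = Σx² − (Σx)²/n = 526.56 − 438.08 = 88.48
Sxy = Σxy − (Σx)(Σy)/n = 96.539 − 60.384 = 36.155
b = Sxy/Sxx = 36.155/88.48 = 0.408623
a = ȳ − b·x̄ = 1.02 − 0.408623·7.4 = -2.003813

-2.00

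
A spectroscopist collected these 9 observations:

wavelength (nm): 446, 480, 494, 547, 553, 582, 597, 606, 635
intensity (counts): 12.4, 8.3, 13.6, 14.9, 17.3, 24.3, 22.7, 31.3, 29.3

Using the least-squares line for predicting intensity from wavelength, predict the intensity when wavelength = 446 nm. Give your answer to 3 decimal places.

7.753

n = 9, Σx = 4940, Σy = 174.1, Σxy = 99217.8, Σx² = 2743964
Sxx = Σx² − (Σx)²/n = 2743964 − 2711511.111111 = 32452.888889
Sxy = Σxy − (Σx)(Σy)/n = 99217.8 − 95561.555556 = 3656.244444
b = Sxy/Sxx = 3656.244444/32452.888889 = 0.112663
a = ȳ − b·x̄ = 19.344444 − 0.112663·548.888889 = -42.495103
ŷ(446) = a + b·446 = -42.495103 + 0.112663·446 = 7.752659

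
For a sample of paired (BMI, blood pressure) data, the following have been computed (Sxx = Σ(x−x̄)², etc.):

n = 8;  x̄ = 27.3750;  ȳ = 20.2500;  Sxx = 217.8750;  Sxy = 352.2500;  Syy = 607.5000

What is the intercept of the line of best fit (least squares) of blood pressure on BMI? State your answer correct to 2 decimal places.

-24.01

b = Sxy/Sxx = 352.25/217.875 = 1.616753
a = ȳ − b·x̄ = 20.25 − 1.616753·27.375 = -24.008606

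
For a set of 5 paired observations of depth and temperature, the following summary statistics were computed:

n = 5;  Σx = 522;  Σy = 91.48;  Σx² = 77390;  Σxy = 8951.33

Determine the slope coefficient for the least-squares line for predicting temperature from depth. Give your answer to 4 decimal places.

Sxx = Σx² − (Σx)²/n = 77390 − 54496.8 = 22893.2
Sxy = Σxy − (Σx)(Σy)/n = 8951.33 − 9550.512 = -599.182
b = Sxy/Sxx = -599.182/22893.2 = -0.026173

-0.0262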